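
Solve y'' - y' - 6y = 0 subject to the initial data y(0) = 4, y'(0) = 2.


Characteristic roots of r² - r - 6 = 0 are 3, -2.
General solution y = c₁ e^(3x) + c₂ e^(-2x).
Apply y(0) = 4: c₁ + c₂ = 4. Apply y'(0) = 2: 3 c₁ - 2 c₂ = 2.
Solve: c₁ = 2, c₂ = 2.
Particular solution: y = 2e^(3x) + 2e^(-2x).


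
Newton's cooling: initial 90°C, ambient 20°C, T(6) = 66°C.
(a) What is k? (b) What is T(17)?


Newton's law: T(t) = T_a + (T₀ - T_a)e^(-kt).
(a) Use T(6) = 66: (66 - 20)/(90 - 20) = e^(-k·6), so k = -ln(0.657)/6 ≈ 0.0700.
(b) Apply k to t = 17: T(17) = 20 + (70)e^(-1.190) ≈ 41.3°C.


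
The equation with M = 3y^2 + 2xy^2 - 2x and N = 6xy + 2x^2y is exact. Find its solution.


Check exactness: ∂M/∂y = 6y + 4xy and ∂N/∂x = 6y + 4xy; equal, so the equation is exact.
Integrate M with respect to x (treating y as constant): ∫M dx = 3xy^2 + x^2y^2 - x^2 + h(y).
Differentiate w.r.t. y and set equal to N: all terms match, so h'(y) = 0 and h is a constant absorbed into C.
General solution: 3xy^2 + x^2y^2 - x^2 = C.


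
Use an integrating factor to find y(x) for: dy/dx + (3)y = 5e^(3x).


P(x) = 3 ⇒ μ = e^(3x).
(μ y)' = 5e^(6x) ⇒ μ y = (5/6)e^(6x) + C.
Divide by μ: y = (5/6)e^(3x) + Ce^(-3x).


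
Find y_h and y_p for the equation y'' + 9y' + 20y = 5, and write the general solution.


Characteristic roots of r² + 9r + 20 = 0 are -4, -5.
y_h = C₁e^(-4x) + C₂e^(-5x).
Constant forcing; try y_p = A. Then 20A = 5 ⇒ A = 1/4.
General solution: y = C₁e^(-4x) + C₂e^(-5x) + 1/4.


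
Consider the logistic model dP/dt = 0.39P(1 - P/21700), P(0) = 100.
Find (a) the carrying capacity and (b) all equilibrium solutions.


Logistic ODE dP/dt = 0.39P(1 - P/21700) has equilibria where dP/dt = 0, i.e. P = 0 or P = 21700.
The coefficient (1 - P/K) = 0 when P = K, identifying K = 21700 as the carrying capacity.
(a) K = 21700; (b) equilibria P = 0 and P = 21700.


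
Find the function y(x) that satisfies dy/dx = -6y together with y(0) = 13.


General solution of y' = -6y is y = Ce^(-6x).
Apply y(0) = 13: C = 13.
Particular solution: y = 13e^(-6x).


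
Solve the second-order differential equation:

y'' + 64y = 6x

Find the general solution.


Homogeneous: r² + 64 = 0 ⇒ r = ±8i, y_h = C₁cos(8x) + C₂sin(8x).
Polynomial forcing; try y_p = Ax + B. Then y_p'' + 64 y_p = 64(Ax + B) = 6x, so B = 0 and A = 3/32.
General solution: y = C₁cos(8x) + C₂sin(8x) + (3/32)x.


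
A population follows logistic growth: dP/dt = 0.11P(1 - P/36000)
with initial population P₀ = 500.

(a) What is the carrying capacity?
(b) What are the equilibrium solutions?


Logistic ODE dP/dt = 0.11P(1 - P/36000) has equilibria where dP/dt = 0, i.e. P = 0 or P = 36000.
The coefficient (1 - P/K) = 0 when P = K, identifying K = 36000 as the carrying capacity.
(a) K = 36000; (b) equilibria P = 0 and P = 36000.


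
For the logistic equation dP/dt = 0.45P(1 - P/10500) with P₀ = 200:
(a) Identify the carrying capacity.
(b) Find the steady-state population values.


Logistic ODE dP/dt = 0.45P(1 - P/10500) has equilibria where dP/dt = 0, i.e. P = 0 or P = 10500.
The coefficient (1 - P/K) = 0 when P = K, identifying K = 10500 as the carrying capacity.
(a) K = 10500; (b) equilibria P = 0 and P = 10500.


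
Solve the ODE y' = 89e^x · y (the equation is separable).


Separate variables: dy/y = 89e^x dx.
Integrate: ln|y| = 89e^x + C₀.
Exponentiate: y = Ce^(89e^x).


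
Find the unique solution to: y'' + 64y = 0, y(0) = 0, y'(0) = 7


Characteristic roots of r² + 64 = 0 are ±8i, so y = C₁cos(8x) + C₂sin(8x).
Apply y(0) = 0: C₁ = 0. Differentiate and apply y'(0) = 7: 8·C₂ = 7, so C₂ = 7/8.
Particular solution: y = (7/8)sin(8x).


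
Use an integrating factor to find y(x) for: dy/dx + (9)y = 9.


P(x) = 9, Q(x) = 9; integrating factor μ = e^(9x).
(μ y)' = 9e^(9x) ⇒ μ y = e^(9x) + C.
Divide by μ: y = 1 + Ce^(-9x).


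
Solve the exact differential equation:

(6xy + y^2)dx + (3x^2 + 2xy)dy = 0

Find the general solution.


Check exactness: ∂M/∂y = 6x + 2y and ∂N/∂x = 6x + 2y; equal, so the equation is exact.
Integrate M with respect to x (treating y as constant): ∫M dx = 3x^2y + xy^2 + h(y).
Differentiate w.r.t. y and set equal to N: all terms match, so h'(y) = 0 and h is a constant absorbed into C.
General solution: 3x^2y + xy^2 = C.


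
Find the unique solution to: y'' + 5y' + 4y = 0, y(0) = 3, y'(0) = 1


Characteristic roots of r² + 5r + 4 = 0 are -1, -4.
General solution y = c₁ e^(-x) + c₂ e^(-4x).
Apply y(0) = 3: c₁ + c₂ = 3. Apply y'(0) = 1: -1 c₁ - 4 c₂ = 1.
Solve: c₁ = 13/3, c₂ = -4/3.
Particular solution: y = (13/3)e^(-x) - (4/3)e^(-4x).


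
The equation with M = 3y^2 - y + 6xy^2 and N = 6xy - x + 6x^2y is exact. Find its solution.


Check exactness: ∂M/∂y = 6y - 1 + 12xy and ∂N/∂x = 6y - 1 + 12xy; equal, so the equation is exact.
Integrate M with respect to x (treating y as constant): ∫M dx = 3xy^2 - xy + 3x^2y^2 + h(y).
Differentiate w.r.t. y and set equal to N: all terms match, so h'(y) = 0 and h is a constant absorbed into C.
General solution: 3xy^2 - xy + 3x^2y^2 = C.


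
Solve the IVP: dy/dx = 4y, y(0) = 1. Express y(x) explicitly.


General solution of y' = 4y is y = Ce^(4x).
Apply y(0) = 1: C = 1.
Particular solution: y = e^(4x).


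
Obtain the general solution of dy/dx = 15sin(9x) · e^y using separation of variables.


Separate: e^(-y) dy = 15sin(9x) dx.
Integrate: -e^(-y) = -(5/3)cos(9x) + C₀.
Rearrange: e^(-y) = (5/3)cos(9x) + C.


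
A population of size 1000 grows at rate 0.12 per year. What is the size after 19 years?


The ODE dP/dt = 0.12P has solution P(t) = P(0)e^(0.12t).
Substitute P(0) = 1000 and t = 19: P(19) = 1000 e^(2.28) ≈ 9777.


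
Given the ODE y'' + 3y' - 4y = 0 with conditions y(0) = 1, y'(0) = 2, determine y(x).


Characteristic roots of r² + 3r - 4 = 0 are 1, -4.
General solution y = c₁ e^(x) + c₂ e^(-4x).
Apply y(0) = 1: c₁ + c₂ = 1. Apply y'(0) = 2: 1 c₁ - 4 c₂ = 2.
Solve: c₁ = 6/5, c₂ = -1/5.
Particular solution: y = (6/5)e^(x) - (1/5)e^(-4x).


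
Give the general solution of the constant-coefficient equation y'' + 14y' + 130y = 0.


Characteristic equation: r² + 14r + 130 = 0.
Discriminant is negative; roots r = -7 ± 9i (complex conjugate pair).
General solution uses e^(α x)(C₁ cos(β x) + C₂ sin(β x)): y = e^(-7x)(C₁cos(9x) + C₂sin(9x)).


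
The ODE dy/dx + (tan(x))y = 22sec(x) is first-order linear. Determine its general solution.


P(x) = tan(x) ⇒ μ = e^(∫tan(x)dx) = sec(x).
(sec(x) y)' = 22sec²(x) ⇒ sec(x) y = 22tan(x) + C.
Multiply by cos(x): y = 22sin(x) + C·cos(x).


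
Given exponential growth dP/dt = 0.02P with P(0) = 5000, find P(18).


The ODE dP/dt = 0.02P has solution P(t) = P(0)e^(0.02t).
Substitute P(0) = 5000 and t = 18: P(18) = 5000 e^(0.36) ≈ 7167.


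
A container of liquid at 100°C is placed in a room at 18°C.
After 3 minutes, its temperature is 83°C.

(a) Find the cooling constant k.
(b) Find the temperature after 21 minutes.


Newton's law: T(t) = T_a + (T₀ - T_a)e^(-kt).
(a) Use T(3) = 83: (83 - 18)/(100 - 18) = e^(-k·3), so k = -ln(0.793)/3 ≈ 0.0774.
(b) Apply k to t = 21: T(21) = 18 + (82)e^(-1.626) ≈ 34.1°C.


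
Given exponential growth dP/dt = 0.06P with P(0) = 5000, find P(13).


The ODE dP/dt = 0.06P has solution P(t) = P(0)e^(0.06t).
Substitute P(0) = 5000 and t = 13: P(13) = 5000 e^(0.78) ≈ 10907.


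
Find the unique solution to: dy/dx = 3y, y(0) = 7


General solution of y' = 3y is y = Ce^(3x).
Apply y(0) = 7: C = 7.
Particular solution: y = 7e^(3x).


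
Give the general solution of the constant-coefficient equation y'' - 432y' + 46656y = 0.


Characteristic equation: r² - 432r + 46656 = 0, i.e. (r - 216)² = 0.
Repeated root r = 216; include an x factor for the second linearly independent solution.
General solution: y = (C₁ + C₂x)e^(216x).


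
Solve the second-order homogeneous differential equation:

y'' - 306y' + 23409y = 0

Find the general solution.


Characteristic equation: r² - 306r + 23409 = 0, i.e. (r - 153)² = 0.
Repeated root r = 153; include an x factor for the second linearly independent solution.
General solution: y = (C₁ + C₂x)e^(153x).


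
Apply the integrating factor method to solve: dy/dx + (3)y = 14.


P(x) = 3, Q(x) = 14; integrating factor μ = e^(3x).
(μ y)' = 14e^(3x) ⇒ μ y = (14/3)e^(3x) + C.
Divide by μ: y = 14/3 + Ce^(-3x).


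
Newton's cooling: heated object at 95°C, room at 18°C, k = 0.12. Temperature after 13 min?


Newton's law: dT/dt = -k(T - T_a) has solution T(t) = T_a + (T₀ - T_a)e^(-kt).
Plug in T_a = 18, T₀ = 95, k = 0.12, t = 13: T(13) = 18 + (77)e^(-1.56) ≈ 34.2°C.


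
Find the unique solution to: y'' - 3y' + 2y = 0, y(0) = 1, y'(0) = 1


Characteristic roots of r² - 3r + 2 = 0 are 2, 1.
General solution y = c₁ e^(2x) + c₂ e^(x).
Apply y(0) = 1: c₁ + c₂ = 1. Apply y'(0) = 1: 2 c₁ + 1 c₂ = 1.
Solve: c₁ = 0, c₂ = 1.
Particular solution: y = 0e^(2x) + e^(x).


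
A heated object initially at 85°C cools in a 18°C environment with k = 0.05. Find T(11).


Newton's law: dT/dt = -k(T - T_a) has solution T(t) = T_a + (T₀ - T_a)e^(-kt).
Plug in T_a = 18, T₀ = 85, k = 0.05, t = 11: T(11) = 18 + (67)e^(-0.55) ≈ 56.7°C.


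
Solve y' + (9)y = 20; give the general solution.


P(x) = 9, Q(x) = 20; integrating factor μ = e^(9x).
(μ y)' = 20e^(9x) ⇒ μ y = (20/9)e^(9x) + C.
Divide by μ: y = 20/9 + Ce^(-9x).


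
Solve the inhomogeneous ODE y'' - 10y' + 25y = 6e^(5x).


Characteristic polynomial (r - 5)² = 0; repeated root r = 5.
y_h = (C₁ + C₂x)e^(5x). Forcing matches the repeated root (resonance), so try y_p = Ax² e^(5x).
Substitute and solve for A: 2A = 6, so A = 3.
General solution: y = (C₁ + C₂x + 3x²)e^(5x).


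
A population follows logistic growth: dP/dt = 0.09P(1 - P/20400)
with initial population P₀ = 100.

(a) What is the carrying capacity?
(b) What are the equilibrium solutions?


Logistic ODE dP/dt = 0.09P(1 - P/20400) has equilibria where dP/dt = 0, i.e. P = 0 or P = 20400.
The coefficient (1 - P/K) = 0 when P = K, identifying K = 20400 as the carrying capacity.
(a) K = 20400; (b) equilibria P = 0 and P = 20400.


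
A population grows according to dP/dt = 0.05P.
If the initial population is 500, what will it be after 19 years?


The ODE dP/dt = 0.05P has solution P(t) = P(0)e^(0.05t).
Substitute P(0) = 500 and t = 19: P(19) = 500 e^(0.95) ≈ 1293.


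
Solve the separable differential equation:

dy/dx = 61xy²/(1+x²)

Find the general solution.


Separate: dy/y² = 61x/(1+x²) dx.
Integrate LHS: ∫ dy/y² = -1/y.
Integrate RHS via u = 1+x²: (61/2)ln(1+x²) + C.
Result: -1/y = (61/2)ln(1+x²) + C.


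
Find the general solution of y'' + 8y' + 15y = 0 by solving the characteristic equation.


Characteristic equation: r² + 8r + 15 = 0.
Factor: (r + 3)(r + 5) = 0 ⇒ r = -3, -5 (distinct real).
General solution: y = C₁e^(-3x) + C₂e^(-5x).


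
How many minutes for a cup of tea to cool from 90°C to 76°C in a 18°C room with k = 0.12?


From T(t) = T_a + (T₀ - T_a)e^(-kt), set T(t) = 76:
(76 - 18) / (90 - 18) = e^(-0.12t), so t = -ln(0.806)/0.12 ≈ 1.8 minutes.


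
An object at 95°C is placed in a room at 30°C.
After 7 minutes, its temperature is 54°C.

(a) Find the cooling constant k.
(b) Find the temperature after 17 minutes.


Newton's law: T(t) = T_a + (T₀ - T_a)e^(-kt).
(a) Use T(7) = 54: (54 - 30)/(95 - 30) = e^(-k·7), so k = -ln(0.369)/7 ≈ 0.1423.
(b) Apply k to t = 17: T(17) = 30 + (65)e^(-2.420) ≈ 35.8°C.


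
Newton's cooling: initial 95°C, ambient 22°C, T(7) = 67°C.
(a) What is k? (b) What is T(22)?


Newton's law: T(t) = T_a + (T₀ - T_a)e^(-kt).
(a) Use T(7) = 67: (67 - 22)/(95 - 22) = e^(-k·7), so k = -ln(0.616)/7 ≈ 0.0691.
(b) Apply k to t = 22: T(22) = 22 + (73)e^(-1.521) ≈ 38.0°C.


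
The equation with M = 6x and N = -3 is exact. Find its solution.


Check exactness: ∂M/∂y = 0 and ∂N/∂x = 0; equal, so the equation is exact.
Integrate M with respect to x (treating y as constant): ∫M dx = 3x^2 + h(y).
Differentiate w.r.t. y and set equal to N: the x-dependent terms already match, leaving h'(y) = -3. Integrate: h(y) = -3y.
So F(x,y) = 3x^2 - 3y.
General solution: 3x^2 - 3y = C.


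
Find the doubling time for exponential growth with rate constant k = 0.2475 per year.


Exponential growth: P(t) = P₀ e^(0.2475t). Set P(t)/P₀ = 2: e^(0.2475t) = 2.
Solve: t = ln(2)/0.2475 ≈ 2.80 years.


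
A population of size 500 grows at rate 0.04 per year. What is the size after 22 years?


The ODE dP/dt = 0.04P has solution P(t) = P(0)e^(0.04t).
Substitute P(0) = 500 and t = 22: P(22) = 500 e^(0.88) ≈ 1205.


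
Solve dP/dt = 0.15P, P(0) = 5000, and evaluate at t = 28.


The ODE dP/dt = 0.15P has solution P(t) = P(0)e^(0.15t).
Substitute P(0) = 5000 and t = 28: P(28) = 5000 e^(4.20) ≈ 333432.


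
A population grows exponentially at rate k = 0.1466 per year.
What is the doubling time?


Exponential growth: P(t) = P₀ e^(0.1466t). Set P(t)/P₀ = 2: e^(0.1466t) = 2.
Solve: t = ln(2)/0.1466 ≈ 4.73 years.


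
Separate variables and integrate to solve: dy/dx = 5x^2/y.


Separate variables: y dy = 5x^2 dx.
Integrate both sides: y²/2 = (5/3)x^3 + C₀.
Multiply by 2: y² = (10/3)x^3 + C.


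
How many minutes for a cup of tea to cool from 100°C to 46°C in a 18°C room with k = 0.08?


From T(t) = T_a + (T₀ - T_a)e^(-kt), set T(t) = 46:
(46 - 18) / (100 - 18) = e^(-0.08t), so t = -ln(0.341)/0.08 ≈ 13.4 minutes.


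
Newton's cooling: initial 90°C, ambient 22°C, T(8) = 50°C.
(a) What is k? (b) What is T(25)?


Newton's law: T(t) = T_a + (T₀ - T_a)e^(-kt).
(a) Use T(8) = 50: (50 - 22)/(90 - 22) = e^(-k·8), so k = -ln(0.412)/8 ≈ 0.1109.
(b) Apply k to t = 25: T(25) = 22 + (68)e^(-2.773) ≈ 26.2°C.


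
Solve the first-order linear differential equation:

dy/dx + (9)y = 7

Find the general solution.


P(x) = 9, Q(x) = 7; integrating factor μ = e^(9x).
(μ y)' = 7e^(9x) ⇒ μ y = (7/9)e^(9x) + C.
Divide by μ: y = 7/9 + Ce^(-9x).


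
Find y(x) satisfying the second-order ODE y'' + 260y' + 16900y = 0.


Characteristic equation: r² + 260r + 16900 = 0, i.e. (r + 130)² = 0.
Repeated root r = -130; include an x factor for the second linearly independent solution.
General solution: y = (C₁ + C₂x)e^(-130x).


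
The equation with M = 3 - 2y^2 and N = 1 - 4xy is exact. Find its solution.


Check exactness: ∂M/∂y = -4y and ∂N/∂x = -4y; equal, so the equation is exact.
Integrate M with respect to x (treating y as constant): ∫M dx = 3x - 2xy^2 + h(y).
Differentiate w.r.t. y and set equal to N: the x-dependent terms already match, leaving h'(y) = 1. Integrate: h(y) = y.
So F(x,y) = y + 3x - 2xy^2.
General solution: y + 3x - 2xy^2 = C.


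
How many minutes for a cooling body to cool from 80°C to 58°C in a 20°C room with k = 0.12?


From T(t) = T_a + (T₀ - T_a)e^(-kt), set T(t) = 58:
(58 - 20) / (80 - 20) = e^(-0.12t), so t = -ln(0.633)/0.12 ≈ 3.8 minutes.


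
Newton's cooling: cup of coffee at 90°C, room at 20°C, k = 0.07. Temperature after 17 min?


Newton's law: dT/dt = -k(T - T_a) has solution T(t) = T_a + (T₀ - T_a)e^(-kt).
Plug in T_a = 20, T₀ = 90, k = 0.07, t = 17: T(17) = 20 + (70)e^(-1.19) ≈ 41.3°C.


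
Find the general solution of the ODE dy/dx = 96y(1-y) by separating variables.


Separate: dy/[y(1-y)] = 96 dx.
Partial fractions: 1/[y(1-y)] = 1/y + 1/(1-y).
Integrate: ln|y/(1-y)| = 96x + C₀.
Solve for y: y = 1/(1 + Ce^(-96x)).


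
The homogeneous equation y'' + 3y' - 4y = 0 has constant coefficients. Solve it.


Characteristic equation: r² + 3r - 4 = 0.
Factor: (r + 4)(r - 1) = 0 ⇒ r = -4, 1 (distinct real).
General solution: y = C₁e^(-4x) + C₂e^(x).


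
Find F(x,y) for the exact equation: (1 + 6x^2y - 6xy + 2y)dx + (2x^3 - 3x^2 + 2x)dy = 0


Check exactness: ∂M/∂y = 6x^2 - 6x + 2 and ∂N/∂x = 6x^2 - 6x + 2; equal, so the equation is exact.
Integrate M with respect to x (treating y as constant): ∫M dx = x + 2x^3y - 3x^2y + 2xy + h(y).
Differentiate w.r.t. y and set equal to N: all terms match, so h'(y) = 0 and h is a constant absorbed into C.
General solution: x + 2x^3y - 3x^2y + 2xy = C.


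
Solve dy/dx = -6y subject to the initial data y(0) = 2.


General solution of y' = -6y is y = Ce^(-6x).
Apply y(0) = 2: C = 2.
Particular solution: y = 2e^(-6x).


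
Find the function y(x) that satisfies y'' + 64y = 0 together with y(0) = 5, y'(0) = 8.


Characteristic roots of r² + 64 = 0 are ±8i, so y = C₁cos(8x) + C₂sin(8x).
Apply y(0) = 5: C₁ = 5. Differentiate and apply y'(0) = 8: 8·C₂ = 8, so C₂ = 1.
Particular solution: y = 5cos(8x) + sin(8x).


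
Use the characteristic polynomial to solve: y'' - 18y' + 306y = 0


Characteristic equation: r² - 18r + 306 = 0.
Discriminant is negative; roots r = 9 ± 15i (complex conjugate pair).
General solution uses e^(α x)(C₁ cos(β x) + C₂ sin(β x)): y = e^(9x)(C₁cos(15x) + C₂sin(15x)).


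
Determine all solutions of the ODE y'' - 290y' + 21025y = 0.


Characteristic equation: r² - 290r + 21025 = 0, i.e. (r - 145)² = 0.
Repeated root r = 145; include an x factor for the second linearly independent solution.
General solution: y = (C₁ + C₂x)e^(145x).


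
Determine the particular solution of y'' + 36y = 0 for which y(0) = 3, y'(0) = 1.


Characteristic roots of r² + 36 = 0 are ±6i, so y = C₁cos(6x) + C₂sin(6x).
Apply y(0) = 3: C₁ = 3. Differentiate and apply y'(0) = 1: 6·C₂ = 1, so C₂ = 1/6.
Particular solution: y = 3cos(6x) + (1/6)sin(6x).


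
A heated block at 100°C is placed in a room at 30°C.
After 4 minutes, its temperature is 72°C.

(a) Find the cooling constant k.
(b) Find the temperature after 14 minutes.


Newton's law: T(t) = T_a + (T₀ - T_a)e^(-kt).
(a) Use T(4) = 72: (72 - 30)/(100 - 30) = e^(-k·4), so k = -ln(0.600)/4 ≈ 0.1277.
(b) Apply k to t = 14: T(14) = 30 + (70)e^(-1.788) ≈ 41.7°C.


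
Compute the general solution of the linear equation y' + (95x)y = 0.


P(x) = 95x ⇒ μ = e^((95/2)x²).
Q(x) = 0 so μ y is constant: y = Ce^(-(95/2)x²).


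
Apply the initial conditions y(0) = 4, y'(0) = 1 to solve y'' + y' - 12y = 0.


Characteristic roots of r² + r - 12 = 0 are -4, 3.
General solution y = c₁ e^(-4x) + c₂ e^(3x).
Apply y(0) = 4: c₁ + c₂ = 4. Apply y'(0) = 1: -4 c₁ + 3 c₂ = 1.
Solve: c₁ = 11/7, c₂ = 17/7.
Particular solution: y = (11/7)e^(-4x) + (17/7)e^(3x).


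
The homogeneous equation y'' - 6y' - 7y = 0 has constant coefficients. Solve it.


Characteristic equation: r² - 6r - 7 = 0.
Factor: (r + 1)(r - 7) = 0 ⇒ r = -1, 7 (distinct real).
General solution: y = C₁e^(-x) + C₂e^(7x).


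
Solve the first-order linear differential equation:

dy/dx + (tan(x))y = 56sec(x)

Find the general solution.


P(x) = tan(x) ⇒ μ = e^(∫tan(x)dx) = sec(x).
(sec(x) y)' = 56sec²(x) ⇒ sec(x) y = 56tan(x) + C.
Multiply by cos(x): y = 56sin(x) + C·cos(x).


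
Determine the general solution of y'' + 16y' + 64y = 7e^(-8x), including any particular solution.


Characteristic polynomial (r + 8)² = 0; repeated root r = -8.
y_h = (C₁ + C₂x)e^(-8x). Forcing matches the repeated root (resonance), so try y_p = Ax² e^(-8x).
Substitute and solve for A: 2A = 7, so A = 7/2.
General solution: y = (C₁ + C₂x + (7/2)x²)e^(-8x).


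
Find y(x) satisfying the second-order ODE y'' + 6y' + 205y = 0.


Characteristic equation: r² + 6r + 205 = 0.
Discriminant is negative; roots r = -3 ± 14i (complex conjugate pair).
General solution uses e^(α x)(C₁ cos(β x) + C₂ sin(β x)): y = e^(-3x)(C₁cos(14x) + C₂sin(14x)).


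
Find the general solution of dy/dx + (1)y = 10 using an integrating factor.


P(x) = 1, Q(x) = 10; integrating factor μ = e^(x).
(μ y)' = 10e^(x) ⇒ μ y = 10e^(x) + C.
Divide by μ: y = 10 + Ce^(-x).


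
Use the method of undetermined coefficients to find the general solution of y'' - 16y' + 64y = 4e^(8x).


Characteristic polynomial (r - 8)² = 0; repeated root r = 8.
y_h = (C₁ + C₂x)e^(8x). Forcing matches the repeated root (resonance), so try y_p = Ax² e^(8x).
Substitute and solve for A: 2A = 4, so A = 2.
General solution: y = (C₁ + C₂x + 2x²)e^(8x).


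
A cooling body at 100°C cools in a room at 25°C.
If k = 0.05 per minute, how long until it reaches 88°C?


From T(t) = T_a + (T₀ - T_a)e^(-kt), set T(t) = 88:
(88 - 25) / (100 - 25) = e^(-0.05t), so t = -ln(0.840)/0.05 ≈ 3.5 minutes.


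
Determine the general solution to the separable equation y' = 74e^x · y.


Separate variables: dy/y = 74e^x dx.
Integrate: ln|y| = 74e^x + C₀.
Exponentiate: y = Ce^(74e^x).


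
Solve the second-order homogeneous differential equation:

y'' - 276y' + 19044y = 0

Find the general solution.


Characteristic equation: r² - 276r + 19044 = 0, i.e. (r - 138)² = 0.
Repeated root r = 138; include an x factor for the second linearly independent solution.
General solution: y = (C₁ + C₂x)e^(138x).


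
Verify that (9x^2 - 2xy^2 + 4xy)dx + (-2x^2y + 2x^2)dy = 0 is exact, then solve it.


Check exactness: ∂M/∂y = -4xy + 4x and ∂N/∂x = -4xy + 4x; equal, so the equation is exact.
Integrate M with respect to x (treating y as constant): ∫M dx = 3x^3 - x^2y^2 + 2x^2y + h(y).
Differentiate w.r.t. y and set equal to N: all terms match, so h'(y) = 0 and h is a constant absorbed into C.
General solution: 3x^3 - x^2y^2 + 2x^2y = C.


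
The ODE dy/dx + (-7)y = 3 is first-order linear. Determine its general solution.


P(x) = -7 ⇒ μ = e^(-7x).
(μ y)' = 3e^(-7x) ⇒ μ y = -(3/7)e^(-7x) + C.
Divide by μ: y = -3/7 + Ce^(7x).


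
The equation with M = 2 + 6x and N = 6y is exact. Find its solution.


Check exactness: ∂M/∂y = 0 and ∂N/∂x = 0; equal, so the equation is exact.
Integrate M with respect to x (treating y as constant): ∫M dx = 2x + 3x^2 + h(y).
Differentiate w.r.t. y and set equal to N: the x-dependent terms already match, leaving h'(y) = 6y. Integrate: h(y) = 3y^2.
So F(x,y) = 3y^2 + 2x + 3x^2.
General solution: 3y^2 + 2x + 3x^2 = C.


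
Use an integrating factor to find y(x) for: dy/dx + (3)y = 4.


P(x) = 3, Q(x) = 4; integrating factor μ = e^(3x).
(μ y)' = 4e^(3x) ⇒ μ y = (4/3)e^(3x) + C.
Divide by μ: y = 4/3 + Ce^(-3x).


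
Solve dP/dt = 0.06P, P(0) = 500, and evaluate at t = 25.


The ODE dP/dt = 0.06P has solution P(t) = P(0)e^(0.06t).
Substitute P(0) = 500 and t = 25: P(25) = 500 e^(1.50) ≈ 2241.


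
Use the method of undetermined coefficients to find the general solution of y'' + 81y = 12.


Homogeneous part: r² + 81 = 0 ⇒ r = ±9i, so y_h = C₁cos(9x) + C₂sin(9x).
Try constant y_p = A; plug in: 81A = 12 ⇒ A = 4/27.
General solution: y = C₁cos(9x) + C₂sin(9x) + 4/27.


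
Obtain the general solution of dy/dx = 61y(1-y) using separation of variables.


Separate: dy/[y(1-y)] = 61 dx.
Partial fractions: 1/[y(1-y)] = 1/y + 1/(1-y).
Integrate: ln|y/(1-y)| = 61x + C₀.
Solve for y: y = 1/(1 + Ce^(-61x)).


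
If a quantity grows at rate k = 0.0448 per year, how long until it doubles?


Exponential growth: P(t) = P₀ e^(0.0448t). Set P(t)/P₀ = 2: e^(0.0448t) = 2.
Solve: t = ln(2)/0.0448 ≈ 15.47 years.


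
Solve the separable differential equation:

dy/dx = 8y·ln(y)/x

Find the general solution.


Separate: dy/[y ln(y)] = 8 dx/x.
Substitute u = ln(y): du/u = 8 dx/x.
Integrate: ln|ln(y)| = 8ln|x| + C₀, hence ln(y) = C·x^8.


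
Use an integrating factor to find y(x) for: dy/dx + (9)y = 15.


P(x) = 9, Q(x) = 15; integrating factor μ = e^(9x).
(μ y)' = 15e^(9x) ⇒ μ y = (5/3)e^(9x) + C.
Divide by μ: y = 5/3 + Ce^(-9x).


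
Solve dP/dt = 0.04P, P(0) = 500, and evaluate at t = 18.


The ODE dP/dt = 0.04P has solution P(t) = P(0)e^(0.04t).
Substitute P(0) = 500 and t = 18: P(18) = 500 e^(0.72) ≈ 1027.


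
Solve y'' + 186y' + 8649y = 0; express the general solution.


Characteristic equation: r² + 186r + 8649 = 0, i.e. (r + 93)² = 0.
Repeated root r = -93; include an x factor for the second linearly independent solution.
General solution: y = (C₁ + C₂x)e^(-93x).


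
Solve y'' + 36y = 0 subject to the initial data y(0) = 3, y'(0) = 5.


Characteristic roots of r² + 36 = 0 are ±6i, so y = C₁cos(6x) + C₂sin(6x).
Apply y(0) = 3: C₁ = 3. Differentiate and apply y'(0) = 5: 6·C₂ = 5, so C₂ = 5/6.
Particular solution: y = 3cos(6x) + (5/6)sin(6x).


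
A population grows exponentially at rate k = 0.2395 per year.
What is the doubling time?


Exponential growth: P(t) = P₀ e^(0.2395t). Set P(t)/P₀ = 2: e^(0.2395t) = 2.
Solve: t = ln(2)/0.2395 ≈ 2.89 years.


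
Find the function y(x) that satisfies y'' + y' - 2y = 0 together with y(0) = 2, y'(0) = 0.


Characteristic roots of r² + r - 2 = 0 are 1, -2.
General solution y = c₁ e^(x) + c₂ e^(-2x).
Apply y(0) = 2: c₁ + c₂ = 2. Apply y'(0) = 0: 1 c₁ - 2 c₂ = 0.
Solve: c₁ = 4/3, c₂ = 2/3.
Particular solution: y = (4/3)e^(x) + (2/3)e^(-2x).


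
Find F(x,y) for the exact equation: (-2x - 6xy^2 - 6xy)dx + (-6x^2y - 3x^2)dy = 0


Check exactness: ∂M/∂y = -12xy - 6x and ∂N/∂x = -12xy - 6x; equal, so the equation is exact.
Integrate M with respect to x (treating y as constant): ∫M dx = -x^2 - 3x^2y^2 - 3x^2y + h(y).
Differentiate w.r.t. y and set equal to N: all terms match, so h'(y) = 0 and h is a constant absorbed into C.
General solution: -x^2 - 3x^2y^2 - 3x^2y = C.


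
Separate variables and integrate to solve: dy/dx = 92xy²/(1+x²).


Separate: dy/y² = 92x/(1+x²) dx.
Integrate LHS: ∫ dy/y² = -1/y.
Integrate RHS via u = 1+x²: 46ln(1+x²) + C.
Result: -1/y = 46ln(1+x²) + C.


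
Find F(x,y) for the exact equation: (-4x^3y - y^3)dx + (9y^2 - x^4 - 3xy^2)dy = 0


Check exactness: ∂M/∂y = -4x^3 - 3y^2 and ∂N/∂x = -4x^3 - 3y^2; equal, so the equation is exact.
Integrate M with respect to x (treating y as constant): ∫M dx = -x^4y - xy^3 + h(y).
Differentiate w.r.t. y and set equal to N: the x-dependent terms already match, leaving h'(y) = 9y^2. Integrate: h(y) = 3y^3.
So F(x,y) = 3y^3 - x^4y - xy^3.
General solution: 3y^3 - x^4y - xy^3 = C.


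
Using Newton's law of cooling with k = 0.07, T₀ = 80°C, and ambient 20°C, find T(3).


Newton's law: dT/dt = -k(T - T_a) has solution T(t) = T_a + (T₀ - T_a)e^(-kt).
Plug in T_a = 20, T₀ = 80, k = 0.07, t = 3: T(3) = 20 + (60)e^(-0.21) ≈ 68.6°C.


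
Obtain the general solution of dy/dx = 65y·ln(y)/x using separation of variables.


Separate: dy/[y ln(y)] = 65 dx/x.
Substitute u = ln(y): du/u = 65 dx/x.
Integrate: ln|ln(y)| = 65ln|x| + C₀, hence ln(y) = C·x^65.


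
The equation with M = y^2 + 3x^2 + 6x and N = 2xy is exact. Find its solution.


Check exactness: ∂M/∂y = 2y and ∂N/∂x = 2y; equal, so the equation is exact.
Integrate M with respect to x (treating y as constant): ∫M dx = xy^2 + x^3 + 3x^2 + h(y).
Differentiate w.r.t. y and set equal to N: all terms match, so h'(y) = 0 and h is a constant absorbed into C.
General solution: xy^2 + x^3 + 3x^2 = C.


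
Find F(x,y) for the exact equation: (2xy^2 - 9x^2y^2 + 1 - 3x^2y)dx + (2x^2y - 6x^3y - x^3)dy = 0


Check exactness: ∂M/∂y = 4xy - 18x^2y - 3x^2 and ∂N/∂x = 4xy - 18x^2y - 3x^2; equal, so the equation is exact.
Integrate M with respect to x (treating y as constant): ∫M dx = x^2y^2 - 3x^3y^2 + x - x^3y + h(y).
Differentiate w.r.t. y and set equal to N: all terms match, so h'(y) = 0 and h is a constant absorbed into C.
General solution: x^2y^2 - 3x^3y^2 + x - x^3y = C.


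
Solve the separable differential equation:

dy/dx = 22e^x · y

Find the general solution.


Separate variables: dy/y = 22e^x dx.
Integrate: ln|y| = 22e^x + C₀.
Exponentiate: y = Ce^(22e^x).


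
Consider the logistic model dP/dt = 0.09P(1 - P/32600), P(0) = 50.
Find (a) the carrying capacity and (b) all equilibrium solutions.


Logistic ODE dP/dt = 0.09P(1 - P/32600) has equilibria where dP/dt = 0, i.e. P = 0 or P = 32600.
The coefficient (1 - P/K) = 0 when P = K, identifying K = 32600 as the carrying capacity.
(a) K = 32600; (b) equilibria P = 0 and P = 32600.


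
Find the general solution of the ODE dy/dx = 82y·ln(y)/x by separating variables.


Separate: dy/[y ln(y)] = 82 dx/x.
Substitute u = ln(y): du/u = 82 dx/x.
Integrate: ln|ln(y)| = 82ln|x| + C₀, hence ln(y) = C·x^82.


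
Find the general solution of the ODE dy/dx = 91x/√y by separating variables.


Separate: √y dy = 91x dx.
Integrate: (2/3)y^(3/2) = (91/2)x² + C.


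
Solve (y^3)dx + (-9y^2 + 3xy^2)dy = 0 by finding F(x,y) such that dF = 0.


Check exactness: ∂M/∂y = 3y^2 and ∂N/∂x = 3y^2; equal, so the equation is exact.
Integrate M with respect to x (treating y as constant): ∫M dx = xy^3 + h(y).
Differentiate w.r.t. y and set equal to N: the x-dependent terms already match, leaving h'(y) = -9y^2. Integrate: h(y) = -3y^3.
So F(x,y) = -3y^3 + xy^3.
General solution: -3y^3 + xy^3 = C.


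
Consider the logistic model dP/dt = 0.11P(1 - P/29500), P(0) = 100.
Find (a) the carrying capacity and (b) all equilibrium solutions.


Logistic ODE dP/dt = 0.11P(1 - P/29500) has equilibria where dP/dt = 0, i.e. P = 0 or P = 29500.
The coefficient (1 - P/K) = 0 when P = K, identifying K = 29500 as the carrying capacity.
(a) K = 29500; (b) equilibria P = 0 and P = 29500.


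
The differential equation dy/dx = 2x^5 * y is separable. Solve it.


Separate variables: dy/y = 2x^5 dx.
Integrate: ln|y| = (1/3)x^6 + C₀.
Exponentiate: y = Ce^((1/3)x^6).


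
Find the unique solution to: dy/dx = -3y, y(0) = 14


General solution of y' = -3y is y = Ce^(-3x).
Apply y(0) = 14: C = 14.
Particular solution: y = 14e^(-3x).


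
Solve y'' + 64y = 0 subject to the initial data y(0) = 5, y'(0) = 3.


Characteristic roots of r² + 64 = 0 are ±8i, so y = C₁cos(8x) + C₂sin(8x).
Apply y(0) = 5: C₁ = 5. Differentiate and apply y'(0) = 3: 8·C₂ = 3, so C₂ = 3/8.
Particular solution: y = 5cos(8x) + (3/8)sin(8x).


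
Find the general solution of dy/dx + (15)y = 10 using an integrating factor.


P(x) = 15, Q(x) = 10; integrating factor μ = e^(15x).
(μ y)' = 10e^(15x) ⇒ μ y = (2/3)e^(15x) + C.
Divide by μ: y = 2/3 + Ce^(-15x).


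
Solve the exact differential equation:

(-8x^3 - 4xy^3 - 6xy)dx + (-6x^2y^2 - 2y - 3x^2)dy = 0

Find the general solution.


Check exactness: ∂M/∂y = -12xy^2 - 6x and ∂N/∂x = -12xy^2 - 6x; equal, so the equation is exact.
Integrate M with respect to x (treating y as constant): ∫M dx = -2x^4 - 2x^2y^3 - 3x^2y + h(y).
Differentiate w.r.t. y and set equal to N: the x-dependent terms already match, leaving h'(y) = -2y. Integrate: h(y) = -y^2.
So F(x,y) = -2x^4 - 2x^2y^3 - y^2 - 3x^2y.
General solution: -2x^4 - 2x^2y^3 - y^2 - 3x^2y = C.


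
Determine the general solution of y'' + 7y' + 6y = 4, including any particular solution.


Characteristic roots of r² + 7r + 6 = 0 are -6, -1.
y_h = C₁e^(-6x) + C₂e^(-x).
Constant forcing; try y_p = A. Then 6A = 4 ⇒ A = 2/3.
General solution: y = C₁e^(-6x) + C₂e^(-x) + 2/3.


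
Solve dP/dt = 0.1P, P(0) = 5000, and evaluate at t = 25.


The ODE dP/dt = 0.1P has solution P(t) = P(0)e^(0.1t).
Substitute P(0) = 5000 and t = 25: P(25) = 5000 e^(2.50) ≈ 60912.


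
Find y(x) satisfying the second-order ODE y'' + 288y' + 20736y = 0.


Characteristic equation: r² + 288r + 20736 = 0, i.e. (r + 144)² = 0.
Repeated root r = -144; include an x factor for the second linearly independent solution.
General solution: y = (C₁ + C₂x)e^(-144x).


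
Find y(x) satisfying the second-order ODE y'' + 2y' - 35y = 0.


Characteristic equation: r² + 2r - 35 = 0.
Factor: (r + 7)(r - 5) = 0 ⇒ r = -7, 5 (distinct real).
General solution: y = C₁e^(-7x) + C₂e^(5x).


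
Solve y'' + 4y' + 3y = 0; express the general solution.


Characteristic equation: r² + 4r + 3 = 0.
Factor: (r + 1)(r + 3) = 0 ⇒ r = -1, -3 (distinct real).
General solution: y = C₁e^(-x) + C₂e^(-3x).


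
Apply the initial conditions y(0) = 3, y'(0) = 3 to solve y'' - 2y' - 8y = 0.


Characteristic roots of r² - 2r - 8 = 0 are -2, 4.
General solution y = c₁ e^(-2x) + c₂ e^(4x).
Apply y(0) = 3: c₁ + c₂ = 3. Apply y'(0) = 3: -2 c₁ + 4 c₂ = 3.
Solve: c₁ = 3/2, c₂ = 3/2.
Particular solution: y = (3/2)e^(-2x) + (3/2)e^(4x).


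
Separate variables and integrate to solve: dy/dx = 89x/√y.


Separate: √y dy = 89x dx.
Integrate: (2/3)y^(3/2) = (89/2)x² + C.


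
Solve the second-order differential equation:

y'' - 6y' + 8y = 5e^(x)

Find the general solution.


Characteristic roots of r² - 6r + 8 = 0 are 2, 4.
y_h = C₁e^(2x) + C₂e^(4x).
Forcing exponent 1 is not a characteristic root; try y_p = Ae^(x).
Substitute: A·(1 + (-6)·1 + (8)) = A·3 = 5, so A = 5/3.
General solution: y = C₁e^(2x) + C₂e^(4x) + (5/3)e^(x).


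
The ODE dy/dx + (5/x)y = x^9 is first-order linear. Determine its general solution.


P(x) = 5/x ⇒ μ = x^5.
(x^5 y)' = x^5·x^9 = x^14.
Integrate: x^5 y = x^15/(15) + C.
Solve for y: y = (1/15)x^10 + C/x^5.


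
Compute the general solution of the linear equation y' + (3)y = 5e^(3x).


P(x) = 3 ⇒ μ = e^(3x).
(μ y)' = 5e^(6x) ⇒ μ y = (5/6)e^(6x) + C.
Divide by μ: y = (5/6)e^(3x) + Ce^(-3x).


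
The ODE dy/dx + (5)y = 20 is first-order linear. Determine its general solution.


P(x) = 5, Q(x) = 20; integrating factor μ = e^(5x).
(μ y)' = 20e^(5x) ⇒ μ y = 4e^(5x) + C.
Divide by μ: y = 4 + Ce^(-5x).


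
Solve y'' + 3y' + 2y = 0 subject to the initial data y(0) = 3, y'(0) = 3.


Characteristic roots of r² + 3r + 2 = 0 are -2, -1.
General solution y = c₁ e^(-2x) + c₂ e^(-x).
Apply y(0) = 3: c₁ + c₂ = 3. Apply y'(0) = 3: -2 c₁ - 1 c₂ = 3.
Solve: c₁ = -6, c₂ = 9.
Particular solution: y = -6e^(-2x) + 9e^(-x).


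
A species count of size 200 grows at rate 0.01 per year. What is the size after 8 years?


The ODE dP/dt = 0.01P has solution P(t) = P(0)e^(0.01t).
Substitute P(0) = 200 and t = 8: P(8) = 200 e^(0.08) ≈ 217.


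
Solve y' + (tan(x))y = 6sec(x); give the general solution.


P(x) = tan(x) ⇒ μ = e^(∫tan(x)dx) = sec(x).
(sec(x) y)' = 6sec²(x) ⇒ sec(x) y = 6tan(x) + C.
Multiply by cos(x): y = 6sin(x) + C·cos(x).


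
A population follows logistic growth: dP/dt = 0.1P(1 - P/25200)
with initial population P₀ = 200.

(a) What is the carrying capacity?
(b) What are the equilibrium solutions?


Logistic ODE dP/dt = 0.1P(1 - P/25200) has equilibria where dP/dt = 0, i.e. P = 0 or P = 25200.
The coefficient (1 - P/K) = 0 when P = K, identifying K = 25200 as the carrying capacity.
(a) K = 25200; (b) equilibria P = 0 and P = 25200.


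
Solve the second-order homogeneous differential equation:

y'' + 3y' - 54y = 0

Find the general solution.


Characteristic equation: r² + 3r - 54 = 0.
Factor: (r - 6)(r + 9) = 0 ⇒ r = 6, -9 (distinct real).
General solution: y = C₁e^(6x) + C₂e^(-9x).


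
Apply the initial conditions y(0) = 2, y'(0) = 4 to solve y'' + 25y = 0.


Characteristic roots of r² + 25 = 0 are ±5i, so y = C₁cos(5x) + C₂sin(5x).
Apply y(0) = 2: C₁ = 2. Differentiate and apply y'(0) = 4: 5·C₂ = 4, so C₂ = 4/5.
Particular solution: y = 2cos(5x) + (4/5)sin(5x).


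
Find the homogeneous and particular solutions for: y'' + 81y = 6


Homogeneous part: r² + 81 = 0 ⇒ r = ±9i, so y_h = C₁cos(9x) + C₂sin(9x).
Try constant y_p = A; plug in: 81A = 6 ⇒ A = 2/27.
General solution: y = C₁cos(9x) + C₂sin(9x) + 2/27.


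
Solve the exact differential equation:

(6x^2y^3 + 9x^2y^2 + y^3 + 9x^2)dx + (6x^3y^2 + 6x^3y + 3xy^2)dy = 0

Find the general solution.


Check exactness: ∂M/∂y = 18x^2y^2 + 18x^2y + 3y^2 and ∂N/∂x = 18x^2y^2 + 18x^2y + 3y^2; equal, so the equation is exact.
Integrate M with respect to x (treating y as constant): ∫M dx = 2x^3y^3 + 3x^3y^2 + xy^3 + 3x^3 + h(y).
Differentiate w.r.t. y and set equal to N: all terms match, so h'(y) = 0 and h is a constant absorbed into C.
General solution: 2x^3y^3 + 3x^3y^2 + xy^3 + 3x^3 = C.


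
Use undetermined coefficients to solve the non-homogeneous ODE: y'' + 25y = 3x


Homogeneous: r² + 25 = 0 ⇒ r = ±5i, y_h = C₁cos(5x) + C₂sin(5x).
Polynomial forcing; try y_p = Ax + B. Then y_p'' + 25 y_p = 25(Ax + B) = 3x, so B = 0 and A = 3/25.
General solution: y = C₁cos(5x) + C₂sin(5x) + (3/25)x.


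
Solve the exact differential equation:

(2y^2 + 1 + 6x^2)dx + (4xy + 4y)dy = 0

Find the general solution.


Check exactness: ∂M/∂y = 4y and ∂N/∂x = 4y; equal, so the equation is exact.
Integrate M with respect to x (treating y as constant): ∫M dx = 2xy^2 + x + 2x^3 + h(y).
Differentiate w.r.t. y and set equal to N: the x-dependent terms already match, leaving h'(y) = 4y. Integrate: h(y) = 2y^2.
So F(x,y) = 2xy^2 + 2y^2 + x + 2x^3.
General solution: 2xy^2 + 2y^2 + x + 2x^3 = C.


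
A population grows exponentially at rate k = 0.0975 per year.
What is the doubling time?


Exponential growth: P(t) = P₀ e^(0.0975t). Set P(t)/P₀ = 2: e^(0.0975t) = 2.
Solve: t = ln(2)/0.0975 ≈ 7.11 years.


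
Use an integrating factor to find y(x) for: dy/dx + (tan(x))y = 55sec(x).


P(x) = tan(x) ⇒ μ = e^(∫tan(x)dx) = sec(x).
(sec(x) y)' = 55sec²(x) ⇒ sec(x) y = 55tan(x) + C.
Multiply by cos(x): y = 55sin(x) + C·cos(x).


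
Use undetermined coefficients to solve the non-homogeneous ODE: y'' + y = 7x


Homogeneous: r² + 1 = 0 ⇒ r = ±1i, y_h = C₁cos(x) + C₂sin(x).
Polynomial forcing; try y_p = Ax + B. Then y_p'' + 1 y_p = 1(Ax + B) = 7x, so B = 0 and A = 7.
General solution: y = C₁cos(x) + C₂sin(x) + 7x.


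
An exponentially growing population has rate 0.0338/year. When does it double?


Exponential growth: P(t) = P₀ e^(0.0338t). Set P(t)/P₀ = 2: e^(0.0338t) = 2.
Solve: t = ln(2)/0.0338 ≈ 20.51 years.


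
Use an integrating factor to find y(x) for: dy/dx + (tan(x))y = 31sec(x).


P(x) = tan(x) ⇒ μ = e^(∫tan(x)dx) = sec(x).
(sec(x) y)' = 31sec²(x) ⇒ sec(x) y = 31tan(x) + C.
Multiply by cos(x): y = 31sin(x) + C·cos(x).


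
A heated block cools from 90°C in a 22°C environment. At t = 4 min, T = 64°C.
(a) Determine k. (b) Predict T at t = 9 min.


Newton's law: T(t) = T_a + (T₀ - T_a)e^(-kt).
(a) Use T(4) = 64: (64 - 22)/(90 - 22) = e^(-k·4), so k = -ln(0.618)/4 ≈ 0.1205.
(b) Apply k to t = 9: T(9) = 22 + (68)e^(-1.084) ≈ 45.0°C.


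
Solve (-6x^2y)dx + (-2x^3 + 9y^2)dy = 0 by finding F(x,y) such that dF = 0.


Check exactness: ∂M/∂y = -6x^2 and ∂N/∂x = -6x^2; equal, so the equation is exact.
Integrate M with respect to x (treating y as constant): ∫M dx = -2x^3y + h(y).
Differentiate w.r.t. y and set equal to N: the x-dependent terms already match, leaving h'(y) = 9y^2. Integrate: h(y) = 3y^3.
So F(x,y) = -2x^3y + 3y^3.
General solution: -2x^3y + 3y^3 = C.


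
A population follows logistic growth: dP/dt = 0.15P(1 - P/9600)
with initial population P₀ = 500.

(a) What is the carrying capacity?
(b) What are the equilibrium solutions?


Logistic ODE dP/dt = 0.15P(1 - P/9600) has equilibria where dP/dt = 0, i.e. P = 0 or P = 9600.
The coefficient (1 - P/K) = 0 when P = K, identifying K = 9600 as the carrying capacity.
(a) K = 9600; (b) equilibria P = 0 and P = 9600.


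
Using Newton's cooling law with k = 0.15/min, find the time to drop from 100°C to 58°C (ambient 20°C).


From T(t) = T_a + (T₀ - T_a)e^(-kt), set T(t) = 58:
(58 - 20) / (100 - 20) = e^(-0.15t), so t = -ln(0.475)/0.15 ≈ 5.0 minutes.
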